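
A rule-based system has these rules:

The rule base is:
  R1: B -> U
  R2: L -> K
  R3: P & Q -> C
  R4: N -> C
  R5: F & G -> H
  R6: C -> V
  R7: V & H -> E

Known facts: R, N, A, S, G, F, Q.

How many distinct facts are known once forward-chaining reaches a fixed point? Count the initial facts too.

11

Round 1: R4 [N -> C]; R5 [F & G -> H]. Adds C, H.
Round 2: R6 [C -> V]. Adds V.
Round 3: R7 [V & H -> E]. Adds E.
Closure: {A, C, E, F, G, H, N, Q, R, S, V} — 11 facts.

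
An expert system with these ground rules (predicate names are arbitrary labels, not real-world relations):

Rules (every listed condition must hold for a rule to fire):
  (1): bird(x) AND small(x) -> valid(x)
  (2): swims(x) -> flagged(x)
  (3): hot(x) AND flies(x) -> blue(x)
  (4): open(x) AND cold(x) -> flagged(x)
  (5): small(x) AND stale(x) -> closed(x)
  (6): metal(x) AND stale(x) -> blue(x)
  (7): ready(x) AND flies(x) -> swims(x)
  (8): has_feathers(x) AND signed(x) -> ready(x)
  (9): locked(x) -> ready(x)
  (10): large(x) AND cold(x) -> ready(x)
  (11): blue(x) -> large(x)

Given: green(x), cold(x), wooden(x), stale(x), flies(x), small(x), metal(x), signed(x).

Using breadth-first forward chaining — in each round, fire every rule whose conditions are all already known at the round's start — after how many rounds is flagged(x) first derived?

Round 1 fires (5), (6), giving closed(x), blue(x).
Round 2 fires (11), giving large(x).
Round 3 fires (10), giving ready(x).
Round 4 fires (7), giving swims(x).
Round 5 fires (2), giving flagged(x).
flagged(x) first appears in round 5.

5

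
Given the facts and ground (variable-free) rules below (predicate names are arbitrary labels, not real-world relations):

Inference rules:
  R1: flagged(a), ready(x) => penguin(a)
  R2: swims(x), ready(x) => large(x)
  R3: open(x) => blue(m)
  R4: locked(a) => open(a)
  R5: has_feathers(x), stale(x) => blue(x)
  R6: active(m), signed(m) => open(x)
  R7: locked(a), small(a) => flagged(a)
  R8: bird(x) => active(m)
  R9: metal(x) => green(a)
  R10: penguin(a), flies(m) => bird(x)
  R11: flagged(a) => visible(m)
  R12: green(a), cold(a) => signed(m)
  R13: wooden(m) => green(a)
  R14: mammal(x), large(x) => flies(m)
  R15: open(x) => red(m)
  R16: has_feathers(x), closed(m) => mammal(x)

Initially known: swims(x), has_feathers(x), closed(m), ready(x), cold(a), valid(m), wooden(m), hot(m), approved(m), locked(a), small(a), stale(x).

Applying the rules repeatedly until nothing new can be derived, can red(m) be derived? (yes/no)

yes

[1] R2 [swims(x), ready(x) => large(x)]; R4 [locked(a) => open(a)]; R5 [has_feathers(x), stale(x) => blue(x)]; R7 [locked(a), small(a) => flagged(a)]; R13 [wooden(m) => green(a)]; R16 [has_feathers(x), closed(m) => mammal(x)]. ⇒ new: large(x), open(a), blue(x), flagged(a), green(a), mammal(x).
[2] R1 [flagged(a), ready(x) => penguin(a)]; R11 [flagged(a) => visible(m)]; R12 [green(a), cold(a) => signed(m)]; R14 [mammal(x), large(x) => flies(m)]. ⇒ new: penguin(a), visible(m), signed(m), flies(m).
[3] R10 [penguin(a), flies(m) => bird(x)]. ⇒ new: bird(x).
[4] R8 [bird(x) => active(m)]. ⇒ new: active(m).
[5] R6 [active(m), signed(m) => open(x)]. ⇒ new: open(x).
[6] R3 [open(x) => blue(m)]; R15 [open(x) => red(m)]. ⇒ new: blue(m), red(m).
red(m) appears in round 6, so it is derivable.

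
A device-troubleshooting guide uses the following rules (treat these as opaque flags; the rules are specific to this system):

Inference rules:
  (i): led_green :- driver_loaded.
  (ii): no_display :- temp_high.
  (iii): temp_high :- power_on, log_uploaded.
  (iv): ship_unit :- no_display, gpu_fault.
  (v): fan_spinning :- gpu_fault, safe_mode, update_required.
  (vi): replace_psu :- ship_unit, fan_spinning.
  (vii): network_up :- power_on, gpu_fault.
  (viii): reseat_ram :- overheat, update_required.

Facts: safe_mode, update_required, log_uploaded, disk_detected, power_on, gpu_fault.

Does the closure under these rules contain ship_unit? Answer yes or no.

yes

Round 1 fires (iii), (v), (vii), giving temp_high, fan_spinning, network_up.
Round 2 fires (ii), giving no_display.
Round 3 fires (iv), giving ship_unit.
Round 4 fires (vi), giving replace_psu.
ship_unit appears in round 3, so it is derivable.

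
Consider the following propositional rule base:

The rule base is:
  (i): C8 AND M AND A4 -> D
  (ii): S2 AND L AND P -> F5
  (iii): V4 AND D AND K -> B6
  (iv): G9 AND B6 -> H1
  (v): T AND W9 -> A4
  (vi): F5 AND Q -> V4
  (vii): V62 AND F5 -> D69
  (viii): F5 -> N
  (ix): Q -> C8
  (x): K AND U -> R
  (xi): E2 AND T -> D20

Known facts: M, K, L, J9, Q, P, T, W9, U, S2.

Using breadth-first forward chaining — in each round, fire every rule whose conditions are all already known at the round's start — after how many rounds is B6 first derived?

Round 1 fires (ii), (v), (ix), (x), giving F5, A4, C8, R.
Round 2 fires (i), (vi), (viii), giving D, V4, N.
Round 3 fires (iii), giving B6.
B6 first appears in round 3.

3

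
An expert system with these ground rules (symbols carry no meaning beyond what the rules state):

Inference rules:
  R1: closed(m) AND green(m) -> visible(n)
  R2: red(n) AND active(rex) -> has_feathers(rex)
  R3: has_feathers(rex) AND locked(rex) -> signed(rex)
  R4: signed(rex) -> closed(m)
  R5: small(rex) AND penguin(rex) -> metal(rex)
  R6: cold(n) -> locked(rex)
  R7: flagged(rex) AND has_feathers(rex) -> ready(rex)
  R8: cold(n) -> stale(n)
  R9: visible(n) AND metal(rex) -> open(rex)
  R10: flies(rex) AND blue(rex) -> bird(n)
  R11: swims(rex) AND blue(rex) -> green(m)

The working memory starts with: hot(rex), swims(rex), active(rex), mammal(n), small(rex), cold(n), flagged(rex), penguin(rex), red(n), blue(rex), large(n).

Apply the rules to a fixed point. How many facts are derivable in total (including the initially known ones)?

21

Round 1: R2 [red(n) AND active(rex) -> has_feathers(rex)]; R5 [small(rex) AND penguin(rex) -> metal(rex)]; R6 [cold(n) -> locked(rex)]; R8 [cold(n) -> stale(n)]; R11 [swims(rex) AND blue(rex) -> green(m)]. Adds has_feathers(rex), metal(rex), locked(rex), stale(n), green(m).
Round 2: R3 [has_feathers(rex) AND locked(rex) -> signed(rex)]; R7 [flagged(rex) AND has_feathers(rex) -> ready(rex)]. Adds signed(rex), ready(rex).
Round 3: R4 [signed(rex) -> closed(m)]. Adds closed(m).
Round 4: R1 [closed(m) AND green(m) -> visible(n)]. Adds visible(n).
Round 5: R9 [visible(n) AND metal(rex) -> open(rex)]. Adds open(rex).
Closure: {active(rex), blue(rex), closed(m), cold(n), flagged(rex), green(m), has_feathers(rex), hot(rex), large(n), locked(rex), mammal(n), metal(rex), open(rex), penguin(rex), ready(rex), red(n), signed(rex), small(rex), stale(n), swims(rex), visible(n)} — 21 facts.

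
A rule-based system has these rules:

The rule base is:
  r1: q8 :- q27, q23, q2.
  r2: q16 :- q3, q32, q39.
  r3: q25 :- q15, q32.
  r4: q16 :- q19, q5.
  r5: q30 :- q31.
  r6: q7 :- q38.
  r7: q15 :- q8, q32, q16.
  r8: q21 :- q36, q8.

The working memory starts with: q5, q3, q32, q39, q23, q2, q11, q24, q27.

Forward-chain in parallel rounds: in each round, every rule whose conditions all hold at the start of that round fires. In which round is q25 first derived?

Round 1: r1 [q8 :- q27, q23, q2.]; r2 [q16 :- q3, q32, q39.]. New: q8, q16.
Round 2: r7 [q15 :- q8, q32, q16.]. New: q15.
Round 3: r3 [q25 :- q15, q32.]. New: q25.
q25 first appears in round 3.

3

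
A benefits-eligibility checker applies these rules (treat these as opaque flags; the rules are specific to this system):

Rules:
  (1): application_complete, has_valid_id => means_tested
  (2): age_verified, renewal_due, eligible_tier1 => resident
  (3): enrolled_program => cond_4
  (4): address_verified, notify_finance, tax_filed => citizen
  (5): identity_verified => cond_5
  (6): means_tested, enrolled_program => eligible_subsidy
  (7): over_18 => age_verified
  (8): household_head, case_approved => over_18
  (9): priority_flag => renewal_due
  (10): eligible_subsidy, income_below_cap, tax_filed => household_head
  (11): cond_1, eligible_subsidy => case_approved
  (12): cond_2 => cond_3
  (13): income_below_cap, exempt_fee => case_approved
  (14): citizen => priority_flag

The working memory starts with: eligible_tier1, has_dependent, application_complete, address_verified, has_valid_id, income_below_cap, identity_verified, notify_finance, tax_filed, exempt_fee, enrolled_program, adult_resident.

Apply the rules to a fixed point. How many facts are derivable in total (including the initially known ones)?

24

Round 1 — (1), (3), (4), (5), (13), derive means_tested, cond_4, citizen, cond_5, case_approved.
Round 2 — (6), (14), derive eligible_subsidy, priority_flag.
Round 3 — (9), (10), derive renewal_due, household_head.
Round 4 — (8), derive over_18.
Round 5 — (7), derive age_verified.
Round 6 — (2), derive resident.
Closure: {address_verified, adult_resident, age_verified, application_complete, case_approved, citizen, cond_4, cond_5, eligible_subsidy, eligible_tier1, enrolled_program, exempt_fee, has_dependent, has_valid_id, household_head, identity_verified, income_below_cap, means_tested, notify_finance, over_18, priority_flag, renewal_due, resident, tax_filed} — 24 facts.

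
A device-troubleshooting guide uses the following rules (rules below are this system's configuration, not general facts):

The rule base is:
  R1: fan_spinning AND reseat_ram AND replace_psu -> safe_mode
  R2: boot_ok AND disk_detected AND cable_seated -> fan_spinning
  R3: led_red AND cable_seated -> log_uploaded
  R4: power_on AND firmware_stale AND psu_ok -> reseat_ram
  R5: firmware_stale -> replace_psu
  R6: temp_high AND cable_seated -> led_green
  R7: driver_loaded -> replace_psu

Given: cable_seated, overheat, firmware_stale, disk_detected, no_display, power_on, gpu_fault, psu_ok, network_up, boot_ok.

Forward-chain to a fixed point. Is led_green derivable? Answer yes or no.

Round 1: R2 [boot_ok AND disk_detected AND cable_seated -> fan_spinning]; R4 [power_on AND firmware_stale AND psu_ok -> reseat_ram]; R5 [firmware_stale -> replace_psu]. Adds fan_spinning, reseat_ram, replace_psu.
Round 2: R1 [fan_spinning AND reseat_ram AND replace_psu -> safe_mode]. Adds safe_mode.
Fixed point reached. led_green is concluded only by R6; R6 needs temp_high (never derived).

no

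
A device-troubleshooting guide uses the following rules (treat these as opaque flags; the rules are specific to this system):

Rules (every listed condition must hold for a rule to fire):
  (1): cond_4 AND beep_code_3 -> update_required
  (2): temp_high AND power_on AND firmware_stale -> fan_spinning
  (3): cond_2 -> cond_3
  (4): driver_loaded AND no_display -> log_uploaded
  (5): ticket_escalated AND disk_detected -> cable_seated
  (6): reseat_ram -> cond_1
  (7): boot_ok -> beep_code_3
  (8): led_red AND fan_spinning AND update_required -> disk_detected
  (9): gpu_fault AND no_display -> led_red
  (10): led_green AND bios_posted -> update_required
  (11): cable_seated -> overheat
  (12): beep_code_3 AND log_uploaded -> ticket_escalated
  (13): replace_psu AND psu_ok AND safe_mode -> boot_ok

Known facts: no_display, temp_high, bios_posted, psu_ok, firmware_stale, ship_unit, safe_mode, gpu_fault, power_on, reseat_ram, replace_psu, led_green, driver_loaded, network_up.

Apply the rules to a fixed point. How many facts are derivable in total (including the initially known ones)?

Round 1 fires (2), (4), (6), (9), (10), (13), giving fan_spinning, log_uploaded, cond_1, led_red, update_required, boot_ok.
Round 2 fires (7), (8), giving beep_code_3, disk_detected.
Round 3 fires (12), giving ticket_escalated.
Round 4 fires (5), giving cable_seated.
Round 5 fires (11), giving overheat.
Closure: {beep_code_3, bios_posted, boot_ok, cable_seated, cond_1, disk_detected, driver_loaded, fan_spinning, firmware_stale, gpu_fault, led_green, led_red, log_uploaded, network_up, no_display, overheat, power_on, psu_ok, replace_psu, reseat_ram, safe_mode, ship_unit, temp_high, ticket_escalated, update_required} — 25 facts.

25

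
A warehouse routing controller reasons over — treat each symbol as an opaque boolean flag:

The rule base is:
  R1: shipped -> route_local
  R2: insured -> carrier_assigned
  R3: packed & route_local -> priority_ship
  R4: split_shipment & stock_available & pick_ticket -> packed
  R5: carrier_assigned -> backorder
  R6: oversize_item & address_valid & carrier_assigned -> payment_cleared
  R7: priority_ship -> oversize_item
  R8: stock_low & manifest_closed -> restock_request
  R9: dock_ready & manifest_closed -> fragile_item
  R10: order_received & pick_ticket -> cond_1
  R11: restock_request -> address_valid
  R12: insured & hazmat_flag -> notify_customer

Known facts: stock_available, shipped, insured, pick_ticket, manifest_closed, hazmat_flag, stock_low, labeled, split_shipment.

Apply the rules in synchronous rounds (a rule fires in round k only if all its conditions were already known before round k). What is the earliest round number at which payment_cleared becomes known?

Round 1 — R1, R2, R4, R8, R12, derive route_local, carrier_assigned, packed, restock_request, notify_customer.
Round 2 — R3, R5, R11, derive priority_ship, backorder, address_valid.
Round 3 — R7, derive oversize_item.
Round 4 — R6, derive payment_cleared.
payment_cleared first appears in round 4.

4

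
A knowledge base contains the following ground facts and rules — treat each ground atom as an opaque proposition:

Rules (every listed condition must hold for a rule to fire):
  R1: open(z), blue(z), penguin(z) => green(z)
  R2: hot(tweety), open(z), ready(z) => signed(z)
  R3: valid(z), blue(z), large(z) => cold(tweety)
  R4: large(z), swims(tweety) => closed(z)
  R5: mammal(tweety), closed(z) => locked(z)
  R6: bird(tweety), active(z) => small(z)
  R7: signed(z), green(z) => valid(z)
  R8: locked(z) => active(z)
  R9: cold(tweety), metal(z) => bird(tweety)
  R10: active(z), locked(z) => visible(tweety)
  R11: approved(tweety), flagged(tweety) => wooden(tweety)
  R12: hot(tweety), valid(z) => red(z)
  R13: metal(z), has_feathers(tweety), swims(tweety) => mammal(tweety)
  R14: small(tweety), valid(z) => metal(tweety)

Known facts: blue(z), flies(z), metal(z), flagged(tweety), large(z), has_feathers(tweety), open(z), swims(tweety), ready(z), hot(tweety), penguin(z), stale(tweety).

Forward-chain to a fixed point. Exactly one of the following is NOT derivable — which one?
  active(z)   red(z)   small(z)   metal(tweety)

metal(tweety)

Round 1 fires R1, R2, R4, R13, giving green(z), signed(z), closed(z), mammal(tweety).
Round 2 fires R5, R7, giving locked(z), valid(z).
Round 3 fires R3, R8, R12, giving cold(tweety), active(z), red(z).
Round 4 fires R9, R10, giving bird(tweety), visible(tweety).
Round 5 fires R6, giving small(z).
Derived: red(z) (round 3), small(z) (round 5), active(z) (round 3). metal(tweety) never appears in any round.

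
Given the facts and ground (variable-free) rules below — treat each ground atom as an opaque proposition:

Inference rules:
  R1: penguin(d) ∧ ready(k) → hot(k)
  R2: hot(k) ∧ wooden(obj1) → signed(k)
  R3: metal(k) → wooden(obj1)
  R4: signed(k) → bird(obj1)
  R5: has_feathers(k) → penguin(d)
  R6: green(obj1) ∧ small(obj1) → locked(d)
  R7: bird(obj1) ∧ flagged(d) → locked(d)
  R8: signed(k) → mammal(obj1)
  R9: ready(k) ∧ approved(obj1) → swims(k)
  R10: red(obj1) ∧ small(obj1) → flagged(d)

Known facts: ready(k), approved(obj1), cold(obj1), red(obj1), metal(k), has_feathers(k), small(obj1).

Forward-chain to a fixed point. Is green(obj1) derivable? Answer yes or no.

Round 1 — R3, R5, R9, R10, derive wooden(obj1), penguin(d), swims(k), flagged(d).
Round 2 — R1, derive hot(k).
Round 3 — R2, derive signed(k).
Round 4 — R4, R8, derive bird(obj1), mammal(obj1).
Round 5 — R7, derive locked(d).
Fixed point reached. No rule has green(obj1) as a consequent, and it is not given.

no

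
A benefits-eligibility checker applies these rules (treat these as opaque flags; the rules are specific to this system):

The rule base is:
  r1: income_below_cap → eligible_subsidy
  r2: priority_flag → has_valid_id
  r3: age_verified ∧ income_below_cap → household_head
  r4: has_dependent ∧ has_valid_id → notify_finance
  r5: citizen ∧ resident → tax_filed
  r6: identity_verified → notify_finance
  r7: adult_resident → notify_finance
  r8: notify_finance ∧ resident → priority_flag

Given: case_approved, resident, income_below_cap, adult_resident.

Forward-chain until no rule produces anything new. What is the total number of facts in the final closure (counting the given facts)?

[1] r1 [income_below_cap → eligible_subsidy]; r7 [adult_resident → notify_finance]. ⇒ new: eligible_subsidy, notify_finance.
[2] r8 [notify_finance ∧ resident → priority_flag]. ⇒ new: priority_flag.
[3] r2 [priority_flag → has_valid_id]. ⇒ new: has_valid_id.
Closure: {adult_resident, case_approved, eligible_subsidy, has_valid_id, income_below_cap, notify_finance, priority_flag, resident} — 8 facts.

8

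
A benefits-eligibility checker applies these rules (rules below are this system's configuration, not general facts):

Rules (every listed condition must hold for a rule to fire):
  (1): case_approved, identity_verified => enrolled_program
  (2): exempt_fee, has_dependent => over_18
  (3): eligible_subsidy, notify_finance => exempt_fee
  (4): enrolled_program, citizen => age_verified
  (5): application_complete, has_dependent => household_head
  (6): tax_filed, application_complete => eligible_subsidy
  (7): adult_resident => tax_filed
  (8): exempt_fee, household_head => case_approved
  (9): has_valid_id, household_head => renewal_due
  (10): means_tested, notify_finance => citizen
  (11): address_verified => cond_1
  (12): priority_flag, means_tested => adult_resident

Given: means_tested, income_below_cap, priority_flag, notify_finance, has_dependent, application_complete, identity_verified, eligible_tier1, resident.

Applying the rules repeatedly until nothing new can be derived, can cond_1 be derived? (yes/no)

no

Round 1: (5) [application_complete, has_dependent => household_head]; (10) [means_tested, notify_finance => citizen]; (12) [priority_flag, means_tested => adult_resident]. Adds household_head, citizen, adult_resident.
Round 2: (7) [adult_resident => tax_filed]. Adds tax_filed.
Round 3: (6) [tax_filed, application_complete => eligible_subsidy]. Adds eligible_subsidy.
Round 4: (3) [eligible_subsidy, notify_finance => exempt_fee]. Adds exempt_fee.
Round 5: (2) [exempt_fee, has_dependent => over_18]; (8) [exempt_fee, household_head => case_approved]. Adds over_18, case_approved.
Round 6: (1) [case_approved, identity_verified => enrolled_program]. Adds enrolled_program.
Round 7: (4) [enrolled_program, citizen => age_verified]. Adds age_verified.
Fixed point reached. cond_1 is concluded only by (11); (11) needs address_verified (never derived).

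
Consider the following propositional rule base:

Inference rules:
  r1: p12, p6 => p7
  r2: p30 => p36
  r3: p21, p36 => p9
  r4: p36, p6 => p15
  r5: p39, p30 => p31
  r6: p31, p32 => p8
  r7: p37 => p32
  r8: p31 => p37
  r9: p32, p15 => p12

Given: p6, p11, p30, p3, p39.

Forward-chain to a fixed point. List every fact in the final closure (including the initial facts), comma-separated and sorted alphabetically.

p11, p12, p15, p3, p30, p31, p32, p36, p37, p39, p6, p7, p8

Round 1: r2 [p30 => p36]; r5 [p39, p30 => p31]. Adds p36, p31.
Round 2: r4 [p36, p6 => p15]; r8 [p31 => p37]. Adds p15, p37.
Round 3: r7 [p37 => p32]. Adds p32.
Round 4: r6 [p31, p32 => p8]; r9 [p32, p15 => p12]. Adds p8, p12.
Round 5: r1 [p12, p6 => p7]. Adds p7.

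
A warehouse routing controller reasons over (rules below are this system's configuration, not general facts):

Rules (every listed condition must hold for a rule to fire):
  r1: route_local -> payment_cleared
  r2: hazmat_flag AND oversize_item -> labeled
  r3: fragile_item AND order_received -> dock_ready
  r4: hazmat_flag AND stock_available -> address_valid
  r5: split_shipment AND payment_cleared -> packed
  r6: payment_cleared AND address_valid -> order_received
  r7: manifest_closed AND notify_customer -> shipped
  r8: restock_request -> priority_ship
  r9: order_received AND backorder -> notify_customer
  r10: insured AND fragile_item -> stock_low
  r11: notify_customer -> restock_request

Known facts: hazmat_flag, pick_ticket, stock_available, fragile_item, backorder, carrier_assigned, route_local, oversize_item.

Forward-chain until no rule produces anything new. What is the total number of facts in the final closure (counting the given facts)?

16

Round 1: r1 [route_local -> payment_cleared]; r2 [hazmat_flag AND oversize_item -> labeled]; r4 [hazmat_flag AND stock_available -> address_valid]. New: payment_cleared, labeled, address_valid.
Round 2: r6 [payment_cleared AND address_valid -> order_received]. New: order_received.
Round 3: r3 [fragile_item AND order_received -> dock_ready]; r9 [order_received AND backorder -> notify_customer]. New: dock_ready, notify_customer.
Round 4: r11 [notify_customer -> restock_request]. New: restock_request.
Round 5: r8 [restock_request -> priority_ship]. New: priority_ship.
Closure: {address_valid, backorder, carrier_assigned, dock_ready, fragile_item, hazmat_flag, labeled, notify_customer, order_received, oversize_item, payment_cleared, pick_ticket, priority_ship, restock_request, route_local, stock_available} — 16 facts.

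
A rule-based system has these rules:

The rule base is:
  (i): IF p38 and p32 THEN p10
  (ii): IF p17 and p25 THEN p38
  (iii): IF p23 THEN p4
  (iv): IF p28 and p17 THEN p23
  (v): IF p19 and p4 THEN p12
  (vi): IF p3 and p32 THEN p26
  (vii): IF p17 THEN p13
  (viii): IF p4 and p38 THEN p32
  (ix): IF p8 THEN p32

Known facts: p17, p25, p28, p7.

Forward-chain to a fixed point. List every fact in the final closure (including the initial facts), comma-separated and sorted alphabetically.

p10, p13, p17, p23, p25, p28, p32, p38, p4, p7

Round 1: (ii) [IF p17 and p25 THEN p38]; (iv) [IF p28 and p17 THEN p23]; (vii) [IF p17 THEN p13]. Adds p38, p23, p13.
Round 2: (iii) [IF p23 THEN p4]. Adds p4.
Round 3: (viii) [IF p4 and p38 THEN p32]. Adds p32.
Round 4: (i) [IF p38 and p32 THEN p10]. Adds p10.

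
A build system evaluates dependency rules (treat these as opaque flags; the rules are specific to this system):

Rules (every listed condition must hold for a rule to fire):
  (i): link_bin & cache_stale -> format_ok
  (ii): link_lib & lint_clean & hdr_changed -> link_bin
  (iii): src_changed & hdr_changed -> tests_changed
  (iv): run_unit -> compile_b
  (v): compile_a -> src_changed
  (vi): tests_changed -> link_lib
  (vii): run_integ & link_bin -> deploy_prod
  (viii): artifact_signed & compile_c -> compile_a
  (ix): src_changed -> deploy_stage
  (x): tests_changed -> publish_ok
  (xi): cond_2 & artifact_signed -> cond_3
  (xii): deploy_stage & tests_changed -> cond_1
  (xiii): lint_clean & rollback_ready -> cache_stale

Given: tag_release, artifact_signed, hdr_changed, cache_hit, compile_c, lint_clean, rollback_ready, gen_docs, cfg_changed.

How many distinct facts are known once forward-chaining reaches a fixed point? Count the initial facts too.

19

Round 1: (viii) [artifact_signed & compile_c -> compile_a]; (xiii) [lint_clean & rollback_ready -> cache_stale]. Adds compile_a, cache_stale.
Round 2: (v) [compile_a -> src_changed]. Adds src_changed.
Round 3: (iii) [src_changed & hdr_changed -> tests_changed]; (ix) [src_changed -> deploy_stage]. Adds tests_changed, deploy_stage.
Round 4: (vi) [tests_changed -> link_lib]; (x) [tests_changed -> publish_ok]; (xii) [deploy_stage & tests_changed -> cond_1]. Adds link_lib, publish_ok, cond_1.
Round 5: (ii) [link_lib & lint_clean & hdr_changed -> link_bin]. Adds link_bin.
Round 6: (i) [link_bin & cache_stale -> format_ok]. Adds format_ok.
Closure: {artifact_signed, cache_hit, cache_stale, cfg_changed, compile_a, compile_c, cond_1, deploy_stage, format_ok, gen_docs, hdr_changed, link_bin, link_lib, lint_clean, publish_ok, rollback_ready, src_changed, tag_release, tests_changed} — 19 facts.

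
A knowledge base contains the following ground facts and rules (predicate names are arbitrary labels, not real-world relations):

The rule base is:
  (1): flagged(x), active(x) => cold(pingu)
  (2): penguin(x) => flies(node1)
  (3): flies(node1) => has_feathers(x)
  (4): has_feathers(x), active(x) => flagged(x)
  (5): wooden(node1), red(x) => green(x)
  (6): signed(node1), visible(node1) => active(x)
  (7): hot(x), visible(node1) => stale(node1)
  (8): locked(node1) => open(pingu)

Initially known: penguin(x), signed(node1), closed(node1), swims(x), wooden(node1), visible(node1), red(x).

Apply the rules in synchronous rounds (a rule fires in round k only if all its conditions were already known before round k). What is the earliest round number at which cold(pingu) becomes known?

Round 1: (2) [penguin(x) => flies(node1)]; (5) [wooden(node1), red(x) => green(x)]; (6) [signed(node1), visible(node1) => active(x)]. Adds flies(node1), green(x), active(x).
Round 2: (3) [flies(node1) => has_feathers(x)]. Adds has_feathers(x).
Round 3: (4) [has_feathers(x), active(x) => flagged(x)]. Adds flagged(x).
Round 4: (1) [flagged(x), active(x) => cold(pingu)]. Adds cold(pingu).
cold(pingu) first appears in round 4.

4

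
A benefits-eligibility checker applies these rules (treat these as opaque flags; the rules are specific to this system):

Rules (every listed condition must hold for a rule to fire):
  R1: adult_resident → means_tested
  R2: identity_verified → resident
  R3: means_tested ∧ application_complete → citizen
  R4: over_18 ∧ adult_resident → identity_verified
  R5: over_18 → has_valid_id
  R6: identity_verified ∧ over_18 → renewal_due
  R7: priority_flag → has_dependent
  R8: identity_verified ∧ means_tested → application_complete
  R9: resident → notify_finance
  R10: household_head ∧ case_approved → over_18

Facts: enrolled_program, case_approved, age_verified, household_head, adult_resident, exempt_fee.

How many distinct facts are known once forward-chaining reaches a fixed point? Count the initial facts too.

Round 1: R1 [adult_resident → means_tested]; R10 [household_head ∧ case_approved → over_18]. New: means_tested, over_18.
Round 2: R4 [over_18 ∧ adult_resident → identity_verified]; R5 [over_18 → has_valid_id]. New: identity_verified, has_valid_id.
Round 3: R2 [identity_verified → resident]; R6 [identity_verified ∧ over_18 → renewal_due]; R8 [identity_verified ∧ means_tested → application_complete]. New: resident, renewal_due, application_complete.
Round 4: R3 [means_tested ∧ application_complete → citizen]; R9 [resident → notify_finance]. New: citizen, notify_finance.
Closure: {adult_resident, age_verified, application_complete, case_approved, citizen, enrolled_program, exempt_fee, has_valid_id, household_head, identity_verified, means_tested, notify_finance, over_18, renewal_due, resident} — 15 facts.

15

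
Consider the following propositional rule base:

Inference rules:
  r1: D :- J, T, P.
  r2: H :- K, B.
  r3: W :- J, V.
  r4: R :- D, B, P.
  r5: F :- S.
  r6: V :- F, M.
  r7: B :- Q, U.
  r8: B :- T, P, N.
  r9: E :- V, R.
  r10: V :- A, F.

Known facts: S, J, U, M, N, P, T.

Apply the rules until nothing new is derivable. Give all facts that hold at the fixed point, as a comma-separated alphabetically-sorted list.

B, D, E, F, J, M, N, P, R, S, T, U, V, W

Round 1 — r1, r5, r8, derive D, F, B.
Round 2 — r4, r6, derive R, V.
Round 3 — r3, r9, derive W, E.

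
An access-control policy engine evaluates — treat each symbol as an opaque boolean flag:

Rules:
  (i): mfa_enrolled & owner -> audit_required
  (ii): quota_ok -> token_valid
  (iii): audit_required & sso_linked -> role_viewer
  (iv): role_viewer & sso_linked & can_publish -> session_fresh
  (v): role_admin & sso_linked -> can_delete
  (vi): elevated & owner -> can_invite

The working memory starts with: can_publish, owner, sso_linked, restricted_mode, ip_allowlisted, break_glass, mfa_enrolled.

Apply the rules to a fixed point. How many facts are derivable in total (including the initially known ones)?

Round 1 — (i), derive audit_required.
Round 2 — (iii), derive role_viewer.
Round 3 — (iv), derive session_fresh.
Closure: {audit_required, break_glass, can_publish, ip_allowlisted, mfa_enrolled, owner, restricted_mode, role_viewer, session_fresh, sso_linked} — 10 facts.

10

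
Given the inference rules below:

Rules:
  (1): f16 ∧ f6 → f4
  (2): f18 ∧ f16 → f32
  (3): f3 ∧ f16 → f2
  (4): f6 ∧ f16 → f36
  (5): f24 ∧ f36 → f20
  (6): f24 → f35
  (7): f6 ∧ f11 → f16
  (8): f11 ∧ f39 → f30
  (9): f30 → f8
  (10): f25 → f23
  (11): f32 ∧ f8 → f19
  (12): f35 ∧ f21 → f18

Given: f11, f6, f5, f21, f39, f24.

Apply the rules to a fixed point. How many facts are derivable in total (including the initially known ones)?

16

Round 1 — (6), (7), (8), derive f35, f16, f30.
Round 2 — (1), (4), (9), (12), derive f4, f36, f8, f18.
Round 3 — (2), (5), derive f32, f20.
Round 4 — (11), derive f19.
Closure: {f11, f16, f18, f19, f20, f21, f24, f30, f32, f35, f36, f39, f4, f5, f6, f8} — 16 facts.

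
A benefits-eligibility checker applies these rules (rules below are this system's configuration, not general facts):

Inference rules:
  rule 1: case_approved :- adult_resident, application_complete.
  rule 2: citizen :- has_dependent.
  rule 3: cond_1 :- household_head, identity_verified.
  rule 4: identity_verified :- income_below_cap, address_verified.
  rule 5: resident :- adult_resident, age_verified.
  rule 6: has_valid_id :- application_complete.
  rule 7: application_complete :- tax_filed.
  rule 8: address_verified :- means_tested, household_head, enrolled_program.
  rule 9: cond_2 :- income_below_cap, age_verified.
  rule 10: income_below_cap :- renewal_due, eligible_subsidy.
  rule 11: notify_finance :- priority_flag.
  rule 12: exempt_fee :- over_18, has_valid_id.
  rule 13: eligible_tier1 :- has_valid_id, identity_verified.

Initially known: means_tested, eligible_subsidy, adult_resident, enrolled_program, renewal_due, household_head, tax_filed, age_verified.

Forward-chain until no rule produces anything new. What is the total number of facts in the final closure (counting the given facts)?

Round 1 — rule 5, rule 7, rule 8, rule 10, derive resident, application_complete, address_verified, income_below_cap.
Round 2 — rule 1, rule 4, rule 6, rule 9, derive case_approved, identity_verified, has_valid_id, cond_2.
Round 3 — rule 3, rule 13, derive cond_1, eligible_tier1.
Closure: {address_verified, adult_resident, age_verified, application_complete, case_approved, cond_1, cond_2, eligible_subsidy, eligible_tier1, enrolled_program, has_valid_id, household_head, identity_verified, income_below_cap, means_tested, renewal_due, resident, tax_filed} — 18 facts.

18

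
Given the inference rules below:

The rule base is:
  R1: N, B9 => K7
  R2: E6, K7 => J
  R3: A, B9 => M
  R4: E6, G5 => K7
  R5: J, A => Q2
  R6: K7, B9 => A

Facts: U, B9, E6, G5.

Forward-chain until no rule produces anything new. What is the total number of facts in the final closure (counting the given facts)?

Round 1 — R4, derive K7.
Round 2 — R2, R6, derive J, A.
Round 3 — R3, R5, derive M, Q2.
Closure: {A, B9, E6, G5, J, K7, M, Q2, U} — 9 facts.

9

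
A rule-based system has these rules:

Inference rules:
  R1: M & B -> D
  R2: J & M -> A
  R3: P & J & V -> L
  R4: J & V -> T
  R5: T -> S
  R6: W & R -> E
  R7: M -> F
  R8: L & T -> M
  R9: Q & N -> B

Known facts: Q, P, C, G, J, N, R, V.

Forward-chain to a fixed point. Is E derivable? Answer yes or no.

Round 1: R3 [P & J & V -> L]; R4 [J & V -> T]; R9 [Q & N -> B]. New: L, T, B.
Round 2: R5 [T -> S]; R8 [L & T -> M]. New: S, M.
Round 3: R1 [M & B -> D]; R2 [J & M -> A]; R7 [M -> F]. New: D, A, F.
Fixed point reached. E is concluded only by R6; R6 needs W (never derived).

no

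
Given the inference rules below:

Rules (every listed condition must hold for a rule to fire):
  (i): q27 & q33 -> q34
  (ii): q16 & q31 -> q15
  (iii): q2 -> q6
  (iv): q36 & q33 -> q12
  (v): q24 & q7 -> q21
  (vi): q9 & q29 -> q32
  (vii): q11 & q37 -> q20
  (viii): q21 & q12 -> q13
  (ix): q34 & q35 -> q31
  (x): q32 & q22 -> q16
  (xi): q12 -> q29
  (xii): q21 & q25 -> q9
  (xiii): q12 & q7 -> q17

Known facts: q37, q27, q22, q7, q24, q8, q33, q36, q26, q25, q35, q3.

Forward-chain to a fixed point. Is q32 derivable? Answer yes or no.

Round 1 fires (i), (iv), (v), giving q34, q12, q21.
Round 2 fires (viii), (ix), (xi), (xii), (xiii), giving q13, q31, q29, q9, q17.
Round 3 fires (vi), giving q32.
Round 4 fires (x), giving q16.
Round 5 fires (ii), giving q15.
q32 appears in round 3, so it is derivable.

yes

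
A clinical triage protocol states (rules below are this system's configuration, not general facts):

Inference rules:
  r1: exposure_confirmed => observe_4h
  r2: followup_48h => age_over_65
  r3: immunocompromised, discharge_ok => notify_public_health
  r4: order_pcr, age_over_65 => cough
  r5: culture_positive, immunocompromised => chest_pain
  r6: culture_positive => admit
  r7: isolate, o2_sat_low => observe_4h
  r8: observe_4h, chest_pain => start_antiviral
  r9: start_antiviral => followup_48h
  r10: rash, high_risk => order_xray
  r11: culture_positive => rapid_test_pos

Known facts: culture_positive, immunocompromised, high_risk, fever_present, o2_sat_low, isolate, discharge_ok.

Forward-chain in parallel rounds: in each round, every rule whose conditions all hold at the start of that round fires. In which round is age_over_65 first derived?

Round 1: r3 [immunocompromised, discharge_ok => notify_public_health]; r5 [culture_positive, immunocompromised => chest_pain]; r6 [culture_positive => admit]; r7 [isolate, o2_sat_low => observe_4h]; r11 [culture_positive => rapid_test_pos]. Adds notify_public_health, chest_pain, admit, observe_4h, rapid_test_pos.
Round 2: r8 [observe_4h, chest_pain => start_antiviral]. Adds start_antiviral.
Round 3: r9 [start_antiviral => followup_48h]. Adds followup_48h.
Round 4: r2 [followup_48h => age_over_65]. Adds age_over_65.
age_over_65 first appears in round 4.

4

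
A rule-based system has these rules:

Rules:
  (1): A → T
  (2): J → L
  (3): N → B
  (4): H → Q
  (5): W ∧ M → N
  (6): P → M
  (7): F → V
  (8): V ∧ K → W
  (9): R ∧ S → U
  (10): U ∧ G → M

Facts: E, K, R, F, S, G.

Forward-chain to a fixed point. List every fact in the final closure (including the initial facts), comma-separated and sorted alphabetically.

B, E, F, G, K, M, N, R, S, U, V, W

[1] (7) [F → V]; (9) [R ∧ S → U]. ⇒ new: V, U.
[2] (8) [V ∧ K → W]; (10) [U ∧ G → M]. ⇒ new: W, M.
[3] (5) [W ∧ M → N]. ⇒ new: N.
[4] (3) [N → B]. ⇒ new: B.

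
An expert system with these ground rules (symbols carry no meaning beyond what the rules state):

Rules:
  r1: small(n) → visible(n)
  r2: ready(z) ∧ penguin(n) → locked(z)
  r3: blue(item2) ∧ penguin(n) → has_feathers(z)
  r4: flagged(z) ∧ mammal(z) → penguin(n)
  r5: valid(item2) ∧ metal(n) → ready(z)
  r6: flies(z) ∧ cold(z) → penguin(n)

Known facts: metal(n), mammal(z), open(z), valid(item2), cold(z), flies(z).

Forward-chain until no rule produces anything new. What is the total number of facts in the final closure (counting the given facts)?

9

Round 1 fires r5, r6, giving ready(z), penguin(n).
Round 2 fires r2, giving locked(z).
Closure: {cold(z), flies(z), locked(z), mammal(z), metal(n), open(z), penguin(n), ready(z), valid(item2)} — 9 facts.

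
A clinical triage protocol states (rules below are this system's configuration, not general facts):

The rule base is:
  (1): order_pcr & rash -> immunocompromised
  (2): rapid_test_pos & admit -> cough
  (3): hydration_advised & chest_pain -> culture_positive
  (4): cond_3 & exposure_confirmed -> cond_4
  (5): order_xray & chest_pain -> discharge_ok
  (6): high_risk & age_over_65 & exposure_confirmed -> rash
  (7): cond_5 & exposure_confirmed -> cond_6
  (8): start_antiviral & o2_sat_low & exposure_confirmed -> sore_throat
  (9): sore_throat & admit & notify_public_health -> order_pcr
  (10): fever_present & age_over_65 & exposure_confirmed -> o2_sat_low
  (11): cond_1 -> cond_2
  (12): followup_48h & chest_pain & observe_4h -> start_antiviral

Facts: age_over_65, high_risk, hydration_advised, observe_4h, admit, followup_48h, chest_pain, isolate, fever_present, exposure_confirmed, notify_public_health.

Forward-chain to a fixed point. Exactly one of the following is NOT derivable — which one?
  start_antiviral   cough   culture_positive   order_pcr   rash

Round 1 fires (3), (6), (10), (12), giving culture_positive, rash, o2_sat_low, start_antiviral.
Round 2 fires (8), giving sore_throat.
Round 3 fires (9), giving order_pcr.
Round 4 fires (1), giving immunocompromised.
Derived: culture_positive (round 1), rash (round 1), start_antiviral (round 1), order_pcr (round 3). cough never appears in any round.

cough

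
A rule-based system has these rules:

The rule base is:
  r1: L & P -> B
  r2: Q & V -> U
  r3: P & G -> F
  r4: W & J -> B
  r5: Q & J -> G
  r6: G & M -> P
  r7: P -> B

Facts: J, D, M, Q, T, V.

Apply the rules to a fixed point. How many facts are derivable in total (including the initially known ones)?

11

Round 1 — r2, r5, derive U, G.
Round 2 — r6, derive P.
Round 3 — r3, r7, derive F, B.
Closure: {B, D, F, G, J, M, P, Q, T, U, V} — 11 facts.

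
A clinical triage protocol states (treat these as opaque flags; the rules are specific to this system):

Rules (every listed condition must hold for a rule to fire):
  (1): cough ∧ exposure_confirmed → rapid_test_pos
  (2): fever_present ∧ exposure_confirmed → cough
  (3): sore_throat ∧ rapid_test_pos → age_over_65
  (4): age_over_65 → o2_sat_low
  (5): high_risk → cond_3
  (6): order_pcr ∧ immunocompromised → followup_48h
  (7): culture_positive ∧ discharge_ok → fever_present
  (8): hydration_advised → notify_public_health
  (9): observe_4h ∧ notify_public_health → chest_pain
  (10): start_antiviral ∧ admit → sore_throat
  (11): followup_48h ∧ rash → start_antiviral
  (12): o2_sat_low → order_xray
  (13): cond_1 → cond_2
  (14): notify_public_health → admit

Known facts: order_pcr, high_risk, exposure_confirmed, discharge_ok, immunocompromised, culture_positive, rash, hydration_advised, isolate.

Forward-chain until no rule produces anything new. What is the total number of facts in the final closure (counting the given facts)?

21

[1] (5) [high_risk → cond_3]; (6) [order_pcr ∧ immunocompromised → followup_48h]; (7) [culture_positive ∧ discharge_ok → fever_present]; (8) [hydration_advised → notify_public_health]. ⇒ new: cond_3, followup_48h, fever_present, notify_public_health.
[2] (2) [fever_present ∧ exposure_confirmed → cough]; (11) [followup_48h ∧ rash → start_antiviral]; (14) [notify_public_health → admit]. ⇒ new: cough, start_antiviral, admit.
[3] (1) [cough ∧ exposure_confirmed → rapid_test_pos]; (10) [start_antiviral ∧ admit → sore_throat]. ⇒ new: rapid_test_pos, sore_throat.
[4] (3) [sore_throat ∧ rapid_test_pos → age_over_65]. ⇒ new: age_over_65.
[5] (4) [age_over_65 → o2_sat_low]. ⇒ new: o2_sat_low.
[6] (12) [o2_sat_low → order_xray]. ⇒ new: order_xray.
Closure: {admit, age_over_65, cond_3, cough, culture_positive, discharge_ok, exposure_confirmed, fever_present, followup_48h, high_risk, hydration_advised, immunocompromised, isolate, notify_public_health, o2_sat_low, order_pcr, order_xray, rapid_test_pos, rash, sore_throat, start_antiviral} — 21 facts.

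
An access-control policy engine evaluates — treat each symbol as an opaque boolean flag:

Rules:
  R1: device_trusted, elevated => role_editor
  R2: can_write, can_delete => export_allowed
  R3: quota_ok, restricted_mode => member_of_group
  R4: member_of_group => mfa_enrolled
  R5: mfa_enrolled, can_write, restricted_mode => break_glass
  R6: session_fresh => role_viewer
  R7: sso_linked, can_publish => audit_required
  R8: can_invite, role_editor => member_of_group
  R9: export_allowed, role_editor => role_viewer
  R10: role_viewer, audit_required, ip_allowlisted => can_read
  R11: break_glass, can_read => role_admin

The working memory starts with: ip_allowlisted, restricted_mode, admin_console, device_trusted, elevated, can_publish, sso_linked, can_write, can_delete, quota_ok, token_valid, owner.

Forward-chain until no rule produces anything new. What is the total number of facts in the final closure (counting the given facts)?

[1] R1 [device_trusted, elevated => role_editor]; R2 [can_write, can_delete => export_allowed]; R3 [quota_ok, restricted_mode => member_of_group]; R7 [sso_linked, can_publish => audit_required]. ⇒ new: role_editor, export_allowed, member_of_group, audit_required.
[2] R4 [member_of_group => mfa_enrolled]; R9 [export_allowed, role_editor => role_viewer]. ⇒ new: mfa_enrolled, role_viewer.
[3] R5 [mfa_enrolled, can_write, restricted_mode => break_glass]; R10 [role_viewer, audit_required, ip_allowlisted => can_read]. ⇒ new: break_glass, can_read.
[4] R11 [break_glass, can_read => role_admin]. ⇒ new: role_admin.
Closure: {admin_console, audit_required, break_glass, can_delete, can_publish, can_read, can_write, device_trusted, elevated, export_allowed, ip_allowlisted, member_of_group, mfa_enrolled, owner, quota_ok, restricted_mode, role_admin, role_editor, role_viewer, sso_linked, token_valid} — 21 facts.

21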